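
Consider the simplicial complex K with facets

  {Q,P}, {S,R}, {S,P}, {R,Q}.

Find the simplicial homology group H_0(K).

H_0 ≅ Z.

We work with the vertex ordering P < Q < R < S. The simplices of K, each written with vertices in increasing order, are:

  0-simplices (4): P, Q, R, S
  1-simplices (4): PQ, PS, QR, RS

Hence C_0 ≅ Z^4, C_1 ≅ Z^4.

The boundary map ∂_1: C_1 → C_0 maps an edge to its endpoints' difference, ∂[p,q] = q − p. For instance
  ∂QR = R − Q.
The 4×4 boundary matrix has rank 3 and Smith normal form diag(1,1,1).

Computing H_k = (kernel of ∂_k) / (image of ∂_{k+1}):

  H_0: rank C_0 − rank ∂_1 = 4 − 3 = 1, and the invariant factors of ∂_1 are all 1, so H_0 ≅ Z.

(K is a triangulation of the circle S^1.)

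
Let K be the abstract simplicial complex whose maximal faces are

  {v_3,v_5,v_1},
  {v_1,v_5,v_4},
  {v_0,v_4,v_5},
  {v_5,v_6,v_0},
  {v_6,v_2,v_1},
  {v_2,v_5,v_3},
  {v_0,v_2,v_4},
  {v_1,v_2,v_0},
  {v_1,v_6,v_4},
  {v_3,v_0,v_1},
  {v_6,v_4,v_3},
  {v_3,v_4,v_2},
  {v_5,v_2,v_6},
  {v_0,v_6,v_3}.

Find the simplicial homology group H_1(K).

Fix the vertex order v_0 < v_1 < v_2 < v_3 < v_4 < v_5 < v_6 and write every simplex with vertices in increasing order. Then dim K = 2 and the simplices of K are:

  0-simplices (7): [v_0], [v_1], [v_2], [v_3], [v_4], [v_5], [v_6]
  1-simplices (21): (21 of them)
  2-simplices (14): (14 of them)

so the chain groups are C_0 ≅ Z^7, C_1 ≅ Z^21, C_2 ≅ Z^14.

Boundary ∂_1: C_1 → C_0 sends each edge [p,q] (with p < q) to q − p. For instance
  ∂[v_2,v_3] = [v_3] − [v_2].
As a 7×21 matrix over Z this has rank 6, with invariant factors (1,1,1,1,1,1).

The boundary map ∂_2: C_2 → C_1 acts by ∂[p,q,r] = [q,r] − [p,r] + [p,q]. For instance
  ∂[v_2,v_3,v_5] = [v_3,v_5] − [v_2,v_5] + [v_2,v_3],
  ∂[v_1,v_4,v_5] = [v_4,v_5] − [v_1,v_5] + [v_1,v_4].
The 21×14 boundary matrix has rank 13 and Smith normal form diag(1,1,1,1,1,1,1,1,1,1,1,1,1).

Computing H_k = (kernel of ∂_k) / (image of ∂_{k+1}):

  H_1: rank ker ∂_1 − rank ∂_2 = (21 − 6) − 13 = 2, and the invariant factors of ∂_2 are all 1, so H_1 = Z^2.

H_1 ≅ Z^2.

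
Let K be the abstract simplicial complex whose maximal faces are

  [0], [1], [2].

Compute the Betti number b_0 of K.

We work with the vertex ordering 0 < 1 < 2. The simplices of K, each written with vertices in increasing order, are:

  0-simplices (3): [0], [1], [2]

giving chain groups C_0 ≅ Z^3.

Now H_k = ker ∂_k / im ∂_{k+1}, so:

  H_0: rank C_0 − rank ∂_1 = 3 − 0 = 3, and there is no ∂_1, so H_0 ≅ Z^3.

(K is a triangulation of a set of 3 points.)

Hence the Betti numbers are b_0 = 3.

b_0 = 3.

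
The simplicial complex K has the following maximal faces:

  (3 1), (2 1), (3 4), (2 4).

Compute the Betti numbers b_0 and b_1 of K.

K has 4 vertices, 4 edges.
rank ∂_0 = 0, rank ∂_1 = 3 ⇒ b_0 = 4 − 0 − 3 = 1; all invariant factors of ∂_1 are 1 so no torsion. So H_0 ≅ Z.
rank ∂_1 = 3, rank ∂_2 = 0 ⇒ b_1 = 4 − 3 − 0 = 1. So H_1 ≅ Z.

b_0 = 1, b_1 = 1.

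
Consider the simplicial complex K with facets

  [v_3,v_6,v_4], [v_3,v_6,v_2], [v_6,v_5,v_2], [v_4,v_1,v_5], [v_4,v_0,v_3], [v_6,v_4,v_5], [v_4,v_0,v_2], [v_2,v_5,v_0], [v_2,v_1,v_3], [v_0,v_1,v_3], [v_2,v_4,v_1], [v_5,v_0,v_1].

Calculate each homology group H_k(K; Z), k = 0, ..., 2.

H_0 ≅ Z,  H_1 ≅ Z/2,  H_2 = 0.

Order the vertices as v_0 < v_1 < v_2 < v_3 < v_4 < v_5 < v_6. Listing each simplex with vertices in this order, K has dimension 2 with simplices:

  0-simplices (7): [v_0], [v_1], [v_2], [v_3], [v_4], [v_5], [v_6]
  1-simplices (18): (18 of them)
  2-simplices (12): (12 of them)

giving chain groups C_0 ≅ Z^7, C_1 ≅ Z^18, C_2 ≅ Z^12.

The boundary map ∂_1: C_1 → C_0 maps an edge to its endpoints' difference, ∂[p,q] = q − p. For instance
  ∂[v_5,v_6] = [v_6] − [v_5].
As a 7×18 matrix over Z this has rank 6, with invariant factors (1,1,1,1,1,1).

Boundary ∂_2: C_2 → C_1 sends each 2-simplex [p,q,r] to [q,r] − [p,r] + [p,q]. For instance
  ∂[v_0,v_3,v_4] = [v_3,v_4] − [v_0,v_4] + [v_0,v_3],
  ∂[v_0,v_1,v_3] = [v_1,v_3] − [v_0,v_3] + [v_0,v_1].
This gives a 18×12 integer matrix of rank 12; reducing to Smith normal form yields diagonal entries (1,1,1,1,1,1,1,1,1,1,1,2).

Now H_k = ker ∂_k / im ∂_{k+1}, so:

  H_0: rank C_0 − rank ∂_1 = 7 − 6 = 1, and the invariant factors of ∂_1 are all 1, so H_0 ≅ Z.
  H_1: rank ker ∂_1 − rank ∂_2 = (18 − 6) − 12 = 0, and ∂_2 has invariant factor 2 > 1, so H_1 ≅ Z/2.
  H_2: rank ker ∂_2 − rank ∂_3 = (12 − 12) − 0 = 0, and there is no ∂_3, so H_2 ≅ 0.

As a check, the Euler characteristic is 7 − 18 + 12 = 1, which agrees with 1 − 0 + 0 = 1.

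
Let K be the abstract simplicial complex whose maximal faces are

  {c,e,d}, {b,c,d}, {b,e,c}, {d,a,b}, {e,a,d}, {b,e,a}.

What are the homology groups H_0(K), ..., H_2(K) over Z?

H_0 ≅ Z,  H_1 = 0,  H_2 ≅ Z.

Order the vertices as a < b < c < d < e. Listing each simplex with vertices in this order, K has dimension 2 with simplices:

  0-simplices (5): a, b, c, d, e
  1-simplices (9): ab, ad, ae, bc, bd, be, cd, ce, de
  2-simplices (6): abd, abe, ade, bcd, bce, cde

giving chain groups C_0 ≅ Z^5, C_1 ≅ Z^9, C_2 ≅ Z^6.

The boundary map ∂_1: C_1 → C_0 maps an edge to its endpoints' difference, ∂[p,q] = q − p.
As a 5×9 matrix over Z this has rank 4, with invariant factors (1,1,1,1).

∂_2: C_2 → C_1 sends each 2-simplex [p,q,r] to [q,r] − [p,r] + [p,q]. For instance
  ∂bce = ce − be + bc,
  ∂abe = be − ae + ab.
The 9×6 boundary matrix has rank 5 and Smith normal form diag(1,1,1,1,1).

Computing H_k = (kernel of ∂_k) / (image of ∂_{k+1}):

  H_0: rank C_0 − rank ∂_1 = 5 − 4 = 1, and the invariant factors of ∂_1 are all 1, so H_0 ≅ Z.
  H_1: rank ker ∂_1 − rank ∂_2 = (9 − 4) − 5 = 0, and the invariant factors of ∂_2 are all 1, so H_1 ≅ 0.
  H_2: rank ker ∂_2 − rank ∂_3 = (6 − 5) − 0 = 1, and there is no ∂_3, so H_2 ≅ Z.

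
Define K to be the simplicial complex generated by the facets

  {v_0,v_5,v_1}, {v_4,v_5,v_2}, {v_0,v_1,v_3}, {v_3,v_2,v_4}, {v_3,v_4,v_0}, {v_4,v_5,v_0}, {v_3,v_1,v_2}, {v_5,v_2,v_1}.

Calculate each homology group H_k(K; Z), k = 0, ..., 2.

H_0 ≅ Z,  H_1 = 0,  H_2 ≅ Z.

Take the total order v_0 < v_1 < v_2 < v_3 < v_4 < v_5 on the vertex set. Then K (dimension 2) consists of the simplices:

  0-simplices (6): [v_0], [v_1], [v_2], [v_3], [v_4], [v_5]
  1-simplices (12): [v_0,v_1], [v_0,v_3], [v_0,v_4], [v_0,v_5], [v_1,v_2], [v_1,v_3], [v_1,v_5], [v_2,v_3], [v_2,v_4], [v_2,v_5], [v_3,v_4], [v_4,v_5]
  2-simplices (8): [v_0,v_1,v_3], [v_0,v_1,v_5], [v_0,v_3,v_4], [v_0,v_4,v_5], [v_1,v_2,v_3], [v_1,v_2,v_5], [v_2,v_3,v_4], [v_2,v_4,v_5]

so the chain groups are C_0 ≅ Z^6, C_1 ≅ Z^12, C_2 ≅ Z^8.

∂_1: C_1 → C_0 sends each edge [p,q] (with p < q) to q − p. For instance
  ∂[v_0,v_1] = [v_1] − [v_0].
As a 6×12 matrix over Z this has rank 5, with invariant factors (1,1,1,1,1).

Boundary ∂_2: C_2 → C_1 maps a triangle to the signed sum of its edges. For instance
  ∂[v_0,v_1,v_3] = [v_1,v_3] − [v_0,v_3] + [v_0,v_1],
  ∂[v_0,v_1,v_5] = [v_1,v_5] − [v_0,v_5] + [v_0,v_1].
This gives a 12×8 integer matrix of rank 7; reducing to Smith normal form yields diagonal entries (1,1,1,1,1,1,1).

Now H_k = ker ∂_k / im ∂_{k+1}, so:

  H_0: rank C_0 − rank ∂_1 = 6 − 5 = 1, and the invariant factors of ∂_1 are all 1, so H_0 ≅ Z.
  H_1: rank ker ∂_1 − rank ∂_2 = (12 − 5) − 7 = 0, and the invariant factors of ∂_2 are all 1, so H_1 ≅ 0.
  H_2: rank ker ∂_2 − rank ∂_3 = (8 − 7) − 0 = 1, and there is no ∂_3, so H_2 ≅ Z.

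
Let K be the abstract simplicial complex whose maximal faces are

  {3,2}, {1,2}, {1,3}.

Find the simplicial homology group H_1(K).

K has 3 vertices, 3 edges.
rank ∂_1 = 2, rank ∂_2 = 0 ⇒ b_1 = 3 − 2 − 0 = 1. So H_1 ≅ Z.

H_1 = Z.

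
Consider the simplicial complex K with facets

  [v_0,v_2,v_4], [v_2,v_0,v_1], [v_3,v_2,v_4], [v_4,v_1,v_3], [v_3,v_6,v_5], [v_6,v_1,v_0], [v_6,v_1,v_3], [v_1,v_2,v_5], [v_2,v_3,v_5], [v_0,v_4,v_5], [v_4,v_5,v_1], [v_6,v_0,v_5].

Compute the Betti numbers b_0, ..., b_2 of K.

b_0 = 1, b_1 = 0, b_2 = 0.

Take the total order v_0 < v_1 < v_2 < v_3 < v_4 < v_5 < v_6 on the vertex set. Then K (dimension 2) consists of the simplices:

  0-simplices (7): [v_0], [v_1], [v_2], [v_3], [v_4], [v_5], [v_6]
  1-simplices (18): (18 of them)
  2-simplices (12): (12 of them)

so the chain groups are C_0 ≅ Z^7, C_1 ≅ Z^18, C_2 ≅ Z^12.

Boundary ∂_1: C_1 → C_0 maps an edge to its endpoints' difference, ∂[p,q] = q − p.
The 7×18 boundary matrix has rank 6 and Smith normal form diag(1,1,1,1,1,1).

∂_2: C_2 → C_1 sends each 2-simplex [p,q,r] to [q,r] − [p,r] + [p,q]. For instance
  ∂[v_1,v_3,v_4] = [v_3,v_4] − [v_1,v_4] + [v_1,v_3],
  ∂[v_0,v_5,v_6] = [v_5,v_6] − [v_0,v_6] + [v_0,v_5].
This gives a 18×12 integer matrix of rank 12; reducing to Smith normal form yields diagonal entries (1,1,1,1,1,1,1,1,1,1,1,2).

Now H_k = ker ∂_k / im ∂_{k+1}, so:

  H_0: rank C_0 − rank ∂_1 = 7 − 6 = 1, and the invariant factors of ∂_1 are all 1, so H_0 ≅ Z.
  H_1: rank ker ∂_1 − rank ∂_2 = (18 − 6) − 12 = 0, and ∂_2 has invariant factor 2 > 1, so H_1 ≅ Z/2.
  H_2: rank ker ∂_2 − rank ∂_3 = (12 − 12) − 0 = 0, and there is no ∂_3, so H_2 ≅ 0.

As a check, the Euler characteristic is 7 − 18 + 12 = 1, which agrees with 1 − 0 + 0 = 1.

Hence the Betti numbers are b_0 = 1, b_1 = 0, b_2 = 0.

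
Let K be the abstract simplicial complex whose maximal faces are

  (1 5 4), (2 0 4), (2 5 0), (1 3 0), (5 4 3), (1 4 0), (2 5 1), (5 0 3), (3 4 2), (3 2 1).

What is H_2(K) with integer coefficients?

Order the vertices as 0 < 1 < 2 < 3 < 4 < 5. Listing each simplex with vertices in this order, K has dimension 2 with simplices:

  0-simplices (6): [0], [1], [2], [3], [4], [5]
  1-simplices (15): [0,1], [0,2], [0,3], [0,4], [0,5], [1,2], [1,3], [1,4], [1,5], [2,3], [2,4], [2,5], [3,4], [3,5], [4,5]
  2-simplices (10): [0,1,3], [0,1,4], [0,2,4], [0,2,5], [0,3,5], [1,2,3], [1,2,5], [1,4,5], [2,3,4], [3,4,5]

giving chain groups C_0 ≅ Z^6, C_1 ≅ Z^15, C_2 ≅ Z^10.

The boundary map ∂_1: C_1 → C_0 sends each edge [p,q] (with p < q) to q − p.
The resulting 6×15 matrix has rank 5, and its Smith normal form has invariant factors (1,1,1,1,1).

The boundary map ∂_2: C_2 → C_1 sends each 2-simplex [p,q,r] to [q,r] − [p,r] + [p,q]. For instance
  ∂[2,3,4] = [3,4] − [2,4] + [2,3],
  ∂[0,3,5] = [3,5] − [0,5] + [0,3].
The resulting 15×10 matrix has rank 10, and its Smith normal form has invariant factors (1,1,1,1,1,1,1,1,1,2).

From H_k ≅ ker(∂_k) / im(∂_{k+1}) we obtain:

  H_2: rank ker ∂_2 − rank ∂_3 = (10 − 10) − 0 = 0, and there is no ∂_3, so H_2 = 0.

H_2 = 0.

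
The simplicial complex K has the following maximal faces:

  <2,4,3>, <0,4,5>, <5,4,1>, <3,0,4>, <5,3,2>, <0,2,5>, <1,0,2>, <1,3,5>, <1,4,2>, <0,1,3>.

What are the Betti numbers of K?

Take the total order 0 < 1 < 2 < 3 < 4 < 5 on the vertex set. Then K (dimension 2) consists of the simplices:

  0-simplices (6): [0], [1], [2], [3], [4], [5]
  1-simplices (15): [0,1], [0,2], [0,3], [0,4], [0,5], [1,2], [1,3], [1,4], [1,5], [2,3], [2,4], [2,5], [3,4], [3,5], [4,5]
  2-simplices (10): [0,1,2], [0,1,3], [0,2,5], [0,3,4], [0,4,5], [1,2,4], [1,3,5], [1,4,5], [2,3,4], [2,3,5]

Hence C_0 ≅ Z^6, C_1 ≅ Z^15, C_2 ≅ Z^10.

Boundary ∂_1: C_1 → C_0 is given by ∂[p,q] = [q] − [p]. For instance
  ∂[1,5] = [5] − [1].
As a 6×15 matrix over Z this has rank 5, with invariant factors (1,1,1,1,1).

Boundary ∂_2: C_2 → C_1 acts by ∂[p,q,r] = [q,r] − [p,r] + [p,q]. For instance
  ∂[2,3,5] = [3,5] − [2,5] + [2,3],
  ∂[1,2,4] = [2,4] − [1,4] + [1,2].
As a 15×10 matrix over Z this has rank 10, with invariant factors (1,1,1,1,1,1,1,1,1,2).

Computing H_k = (kernel of ∂_k) / (image of ∂_{k+1}):

  H_0: rank C_0 − rank ∂_1 = 6 − 5 = 1, and the invariant factors of ∂_1 are all 1, so H_0 = Z.
  H_1: rank ker ∂_1 − rank ∂_2 = (15 − 5) − 10 = 0, and ∂_2 has invariant factor 2 > 1, so H_1 = Z/2.
  H_2: rank ker ∂_2 − rank ∂_3 = (10 − 10) − 0 = 0, and there is no ∂_3, so H_2 = 0.

As a check, the Euler characteristic is 6 − 15 + 10 = 1, which agrees with 1 − 0 + 0 = 1.

Hence the Betti numbers are b_0 = 1, b_1 = 0, b_2 = 0.

b_0 = 1, b_1 = 0, b_2 = 0.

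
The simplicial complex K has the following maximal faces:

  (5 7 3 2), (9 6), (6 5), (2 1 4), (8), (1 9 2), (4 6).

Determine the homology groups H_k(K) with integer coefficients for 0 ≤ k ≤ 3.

H_0 ≅ Z^2,  H_1 ≅ Z^2,  H_2 = 0,  H_3 = 0.

Fix the vertex order 1 < 2 < 3 < 4 < 5 < 6 < 7 < 8 < 9 and write every simplex with vertices in increasing order. Then dim K = 3 and the simplices of K are:

  0-simplices (9): [1], [2], [3], [4], [5], [6], [7], [8], [9]
  1-simplices (14): [1,2], [1,4], [1,9], [2,3], [2,4], [2,5], [2,7], [2,9], [3,5], [3,7], [4,6], [5,6], [5,7], [6,9]
  2-simplices (6): [1,2,4], [1,2,9], [2,3,5], [2,3,7], [2,5,7], [3,5,7]
  3-simplices (1): [2,3,5,7]

giving chain groups C_0 ≅ Z^9, C_1 ≅ Z^14, C_2 ≅ Z^6, C_3 ≅ Z^1.

The boundary map ∂_1: C_1 → C_0 sends each edge [p,q] (with p < q) to q − p. For instance
  ∂[5,6] = [6] − [5].
This gives a 9×14 integer matrix of rank 7; reducing to Smith normal form yields diagonal entries (1,1,1,1,1,1,1).

The boundary map ∂_2: C_2 → C_1 sends each 2-simplex [p,q,r] to [q,r] − [p,r] + [p,q]. For instance
  ∂[2,3,5] = [3,5] − [2,5] + [2,3],
  ∂[3,5,7] = [5,7] − [3,7] + [3,5].
This gives a 14×6 integer matrix of rank 5; reducing to Smith normal form yields diagonal entries (1,1,1,1,1).

∂_3: C_3 → C_2 sends each 3-simplex σ to the alternating sum Σ_i (−1)^i (σ with its i-th vertex removed). For instance
  ∂[2,3,5,7] = [3,5,7] − [2,5,7] + [2,3,7] − [2,3,5].
The 6×1 boundary matrix has rank 1 and Smith normal form diag(1).

Reading off H_k = ker ∂_k / im ∂_{k+1}:

  H_0: rank C_0 − rank ∂_1 = 9 − 7 = 2, and the invariant factors of ∂_1 are all 1, so H_0 ≅ Z^2.
  H_1: rank ker ∂_1 − rank ∂_2 = (14 − 7) − 5 = 2, and the invariant factors of ∂_2 are all 1, so H_1 ≅ Z^2.
  H_2: rank ker ∂_2 − rank ∂_3 = (6 − 5) − 1 = 0, and the invariant factors of ∂_3 are all 1, so H_2 ≅ 0.
  H_3: rank ker ∂_3 − rank ∂_4 = (1 − 1) − 0 = 0, and there is no ∂_4, so H_3 ≅ 0.

As a check, the Euler characteristic is 9 − 14 + 6 − 1 = 0, which agrees with 2 − 2 + 0 − 0 = 0.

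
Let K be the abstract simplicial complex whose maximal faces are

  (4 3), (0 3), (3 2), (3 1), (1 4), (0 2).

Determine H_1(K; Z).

H_1 = Z^2.

Take the total order 0 < 1 < 2 < 3 < 4 on the vertex set. Then K (dimension 1) consists of the simplices:

  0-simplices (5): [0], [1], [2], [3], [4]
  1-simplices (6): [0,2], [0,3], [1,3], [1,4], [2,3], [3,4]

Hence C_0 ≅ Z^5, C_1 ≅ Z^6.

∂_1: C_1 → C_0 maps an edge to its endpoints' difference, ∂[p,q] = q − p. For instance
  ∂[0,3] = [3] − [0].
The 5×6 boundary matrix has rank 4 and Smith normal form diag(1,1,1,1).

Now H_k = ker ∂_k / im ∂_{k+1}, so:

  H_1: rank ker ∂_1 − rank ∂_2 = (6 − 4) − 0 = 2, and there is no ∂_2, so H_1 ≅ Z^2.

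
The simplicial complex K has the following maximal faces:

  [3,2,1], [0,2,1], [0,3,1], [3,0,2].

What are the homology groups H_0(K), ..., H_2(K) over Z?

Order the vertices as 0 < 1 < 2 < 3. Listing each simplex with vertices in this order, K has dimension 2 with simplices:

  0-simplices (4): [0], [1], [2], [3]
  1-simplices (6): [0,1], [0,2], [0,3], [1,2], [1,3], [2,3]
  2-simplices (4): [0,1,2], [0,1,3], [0,2,3], [1,2,3]

so the chain groups are C_0 ≅ Z^4, C_1 ≅ Z^6, C_2 ≅ Z^4.

The boundary map ∂_1: C_1 → C_0 maps an edge to its endpoints' difference, ∂[p,q] = q − p. For instance
  ∂[1,2] = [2] − [1].
The resulting 4×6 matrix has rank 3, and its Smith normal form has invariant factors (1,1,1).

The boundary map ∂_2: C_2 → C_1 maps a triangle to the signed sum of its edges. For instance
  ∂[0,1,2] = [1,2] − [0,2] + [0,1],
  ∂[0,1,3] = [1,3] − [0,3] + [0,1].
The resulting 6×4 matrix has rank 3, and its Smith normal form has invariant factors (1,1,1).

Now H_k = ker ∂_k / im ∂_{k+1}, so:

  H_0: rank C_0 − rank ∂_1 = 4 − 3 = 1, and the invariant factors of ∂_1 are all 1, so H_0 = Z.
  H_1: rank ker ∂_1 − rank ∂_2 = (6 − 3) − 3 = 0, and the invariant factors of ∂_2 are all 1, so H_1 = 0.
  H_2: rank ker ∂_2 − rank ∂_3 = (4 − 3) − 0 = 1, and there is no ∂_3, so H_2 = Z.

(K is a triangulation of the 2-sphere S^2.)

H_0 = Z,  H_1 = 0,  H_2 = Z.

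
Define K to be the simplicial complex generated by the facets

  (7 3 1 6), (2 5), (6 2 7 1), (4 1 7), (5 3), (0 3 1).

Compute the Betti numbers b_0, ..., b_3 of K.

b_0 = 1, b_1 = 1, b_2 = 0, b_3 = 0.

Order the vertices as 0 < 1 < 2 < 3 < 4 < 5 < 6 < 7. Listing each simplex with vertices in this order, K has dimension 3 with simplices:

  0-simplices (8): [0], [1], [2], [3], [4], [5], [6], [7]
  1-simplices (15): [0,1], [0,3], [1,2], [1,3], [1,4], [1,6], [1,7], [2,5], [2,6], [2,7], [3,5], [3,6], [3,7], [4,7], [6,7]
  2-simplices (9): [0,1,3], [1,2,6], [1,2,7], [1,3,6], [1,3,7], [1,4,7], [1,6,7], [2,6,7], [3,6,7]
  3-simplices (2): [1,2,6,7], [1,3,6,7]

giving chain groups C_0 ≅ Z^8, C_1 ≅ Z^15, C_2 ≅ Z^9, C_3 ≅ Z^2.

The boundary map ∂_1: C_1 → C_0 sends each edge [p,q] (with p < q) to q − p.
The resulting 8×15 matrix has rank 7, and its Smith normal form has invariant factors (1,1,1,1,1,1,1).

∂_2: C_2 → C_1 acts by ∂[p,q,r] = [q,r] − [p,r] + [p,q]. For instance
  ∂[1,3,6] = [3,6] − [1,6] + [1,3],
  ∂[1,4,7] = [4,7] − [1,7] + [1,4].
The 15×9 boundary matrix has rank 7 and Smith normal form diag(1,1,1,1,1,1,1).

∂_3: C_3 → C_2 sends each 3-simplex σ to the alternating sum Σ_i (−1)^i (σ with its i-th vertex removed). For instance
  ∂[1,3,6,7] = [3,6,7] − [1,6,7] + [1,3,7] − [1,3,6],
  ∂[1,2,6,7] = [2,6,7] − [1,6,7] + [1,2,7] − [1,2,6].
This gives a 9×2 integer matrix of rank 2; reducing to Smith normal form yields diagonal entries (1,1).

Now H_k = ker ∂_k / im ∂_{k+1}, so:

  H_0: rank C_0 − rank ∂_1 = 8 − 7 = 1, and the invariant factors of ∂_1 are all 1, so H_0 = Z.
  H_1: rank ker ∂_1 − rank ∂_2 = (15 − 7) − 7 = 1, and the invariant factors of ∂_2 are all 1, so H_1 = Z.
  H_2: rank ker ∂_2 − rank ∂_3 = (9 − 7) − 2 = 0, and the invariant factors of ∂_3 are all 1, so H_2 = 0.
  H_3: rank ker ∂_3 − rank ∂_4 = (2 − 2) − 0 = 0, and there is no ∂_4, so H_3 = 0.

Hence the Betti numbers are b_0 = 1, b_1 = 1, b_2 = 0, b_3 = 0.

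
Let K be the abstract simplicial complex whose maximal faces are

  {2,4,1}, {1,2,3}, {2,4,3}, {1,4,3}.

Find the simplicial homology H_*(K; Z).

H_0 = Z,  H_1 = 0,  H_2 = Z.

Fix the vertex order 1 < 2 < 3 < 4 and write every simplex with vertices in increasing order. Then dim K = 2 and the simplices of K are:

  0-simplices (4): [1], [2], [3], [4]
  1-simplices (6): [1,2], [1,3], [1,4], [2,3], [2,4], [3,4]
  2-simplices (4): [1,2,3], [1,2,4], [1,3,4], [2,3,4]

Hence C_0 ≅ Z^4, C_1 ≅ Z^6, C_2 ≅ Z^4.

∂_1: C_1 → C_0 is given by ∂[p,q] = [q] − [p]. For instance
  ∂[3,4] = [4] − [3].
As a 4×6 matrix over Z this has rank 3, with invariant factors (1,1,1).

Boundary ∂_2: C_2 → C_1 acts by ∂[p,q,r] = [q,r] − [p,r] + [p,q]. For instance
  ∂[1,2,4] = [2,4] − [1,4] + [1,2],
  ∂[1,2,3] = [2,3] − [1,3] + [1,2].
The 6×4 boundary matrix has rank 3 and Smith normal form diag(1,1,1).

Now H_k = ker ∂_k / im ∂_{k+1}, so:

  H_0: rank C_0 − rank ∂_1 = 4 − 3 = 1, and the invariant factors of ∂_1 are all 1, so H_0 ≅ Z.
  H_1: rank ker ∂_1 − rank ∂_2 = (6 − 3) − 3 = 0, and the invariant factors of ∂_2 are all 1, so H_1 ≅ 0.
  H_2: rank ker ∂_2 − rank ∂_3 = (4 − 3) − 0 = 1, and there is no ∂_3, so H_2 ≅ Z.

As a check, the Euler characteristic is 4 − 6 + 4 = 2, which agrees with 1 − 0 + 1 = 2.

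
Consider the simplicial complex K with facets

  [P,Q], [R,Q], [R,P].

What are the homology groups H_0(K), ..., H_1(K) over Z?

H_0 = Z,  H_1 = Z.

Order the vertices as P < Q < R. Listing each simplex with vertices in this order, K has dimension 1 with simplices:

  0-simplices (3): P, Q, R
  1-simplices (3): PQ, PR, QR

giving chain groups C_0 ≅ Z^3, C_1 ≅ Z^3.

The boundary map ∂_1: C_1 → C_0 sends each edge [p,q] (with p < q) to q − p. For instance
  ∂QR = R − Q.
The 3×3 boundary matrix has rank 2 and Smith normal form diag(1,1).

Computing H_k = (kernel of ∂_k) / (image of ∂_{k+1}):

  H_0: rank C_0 − rank ∂_1 = 3 − 2 = 1, and the invariant factors of ∂_1 are all 1, so H_0 = Z.
  H_1: rank ker ∂_1 − rank ∂_2 = (3 − 2) − 0 = 1, and there is no ∂_2, so H_1 = Z.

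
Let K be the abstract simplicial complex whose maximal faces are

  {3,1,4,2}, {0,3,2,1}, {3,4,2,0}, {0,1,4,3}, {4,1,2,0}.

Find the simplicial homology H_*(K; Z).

H_0 = Z,  H_1 = 0,  H_2 = 0,  H_3 = Z.

We work with the vertex ordering 0 < 1 < 2 < 3 < 4. The simplices of K, each written with vertices in increasing order, are:

  0-simplices (5): [0], [1], [2], [3], [4]
  1-simplices (10): [0,1], [0,2], [0,3], [0,4], [1,2], [1,3], [1,4], [2,3], [2,4], [3,4]
  2-simplices (10): [0,1,2], [0,1,3], [0,1,4], [0,2,3], [0,2,4], [0,3,4], [1,2,3], [1,2,4], [1,3,4], [2,3,4]
  3-simplices (5): [0,1,2,3], [0,1,2,4], [0,1,3,4], [0,2,3,4], [1,2,3,4]

so the chain groups are C_0 ≅ Z^5, C_1 ≅ Z^10, C_2 ≅ Z^10, C_3 ≅ Z^5.

∂_1: C_1 → C_0 is given by ∂[p,q] = [q] − [p]. For instance
  ∂[2,4] = [4] − [2].
As a 5×10 matrix over Z this has rank 4, with invariant factors (1,1,1,1).

∂_2: C_2 → C_1 maps a triangle to the signed sum of its edges. For instance
  ∂[0,2,3] = [2,3] − [0,3] + [0,2],
  ∂[0,1,2] = [1,2] − [0,2] + [0,1].
As a 10×10 matrix over Z this has rank 6, with invariant factors (1,1,1,1,1,1).

∂_3: C_3 → C_2 sends each 3-simplex σ to the alternating sum Σ_i (−1)^i (σ with its i-th vertex removed). For instance
  ∂[0,2,3,4] = [2,3,4] − [0,3,4] + [0,2,4] − [0,2,3],
  ∂[0,1,2,3] = [1,2,3] − [0,2,3] + [0,1,3] − [0,1,2].
The 10×5 boundary matrix has rank 4 and Smith normal form diag(1,1,1,1).

From H_k ≅ ker(∂_k) / im(∂_{k+1}) we obtain:

  H_0: rank C_0 − rank ∂_1 = 5 − 4 = 1, and the invariant factors of ∂_1 are all 1, so H_0 ≅ Z.
  H_1: rank ker ∂_1 − rank ∂_2 = (10 − 4) − 6 = 0, and the invariant factors of ∂_2 are all 1, so H_1 ≅ 0.
  H_2: rank ker ∂_2 − rank ∂_3 = (10 − 6) − 4 = 0, and the invariant factors of ∂_3 are all 1, so H_2 ≅ 0.
  H_3: rank ker ∂_3 − rank ∂_4 = (5 − 4) − 0 = 1, and there is no ∂_4, so H_3 ≅ Z.

As a check, the Euler characteristic is 5 − 10 + 10 − 5 = 0, which agrees with 1 − 0 + 0 − 1 = 0.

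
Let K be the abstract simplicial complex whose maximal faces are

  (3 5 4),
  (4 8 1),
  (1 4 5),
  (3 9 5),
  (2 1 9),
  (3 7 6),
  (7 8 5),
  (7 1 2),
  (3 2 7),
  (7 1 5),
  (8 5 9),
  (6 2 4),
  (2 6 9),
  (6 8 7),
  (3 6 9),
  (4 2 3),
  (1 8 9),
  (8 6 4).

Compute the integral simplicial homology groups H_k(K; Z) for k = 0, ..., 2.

We work with the vertex ordering 1 < 2 < 3 < 4 < 5 < 6 < 7 < 8 < 9. The simplices of K, each written with vertices in increasing order, are:

  0-simplices (9): [1], [2], [3], [4], [5], [6], [7], [8], [9]
  1-simplices (27): (27 of them)
  2-simplices (18): [1,2,7], [1,2,9], [1,4,5], [1,4,8], [1,5,7], [1,8,9], [2,3,4], [2,3,7], [2,4,6], [2,6,9], [3,4,5], [3,5,9], [3,6,7], [3,6,9], [4,6,8], [5,7,8], [5,8,9], [6,7,8]

Hence C_0 ≅ Z^9, C_1 ≅ Z^27, C_2 ≅ Z^18.

The boundary map ∂_1: C_1 → C_0 sends each edge [p,q] (with p < q) to q − p.
As a 9×27 matrix over Z this has rank 8, with invariant factors (1,1,1,1,1,1,1,1).

The boundary map ∂_2: C_2 → C_1 maps a triangle to the signed sum of its edges. For instance
  ∂[4,6,8] = [6,8] − [4,8] + [4,6],
  ∂[1,2,7] = [2,7] − [1,7] + [1,2].
The 27×18 boundary matrix has rank 18 and Smith normal form diag(1,1,1,1,1,1,1,1,1,1,1,1,1,1,1,1,1,2).

Reading off H_k = ker ∂_k / im ∂_{k+1}:

  H_0: rank C_0 − rank ∂_1 = 9 − 8 = 1, and the invariant factors of ∂_1 are all 1, so H_0 ≅ Z.
  H_1: rank ker ∂_1 − rank ∂_2 = (27 − 8) − 18 = 1, and ∂_2 has invariant factor 2 > 1, so H_1 ≅ Z ⊕ Z/2Z.
  H_2: rank ker ∂_2 − rank ∂_3 = (18 − 18) − 0 = 0, and there is no ∂_3, so H_2 ≅ 0.

As a check, the Euler characteristic is 9 − 27 + 18 = 0, which agrees with 1 − 1 + 0 = 0.
(K is a triangulation of the Klein bottle.)

H_0 ≅ Z,  H_1 ≅ Z ⊕ Z/2Z,  H_2 = 0.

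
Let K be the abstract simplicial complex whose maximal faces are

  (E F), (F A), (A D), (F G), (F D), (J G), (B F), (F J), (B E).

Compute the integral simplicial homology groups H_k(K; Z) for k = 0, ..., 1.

Fix the vertex order A < B < D < E < F < G < J and write every simplex with vertices in increasing order. Then dim K = 1 and the simplices of K are:

  0-simplices (7): A, B, D, E, F, G, J
  1-simplices (9): AD, AF, BE, BF, DF, EF, FG, FJ, GJ

giving chain groups C_0 ≅ Z^7, C_1 ≅ Z^9.

∂_1: C_1 → C_0 is given by ∂[p,q] = [q] − [p]. For instance
  ∂AF = F − A.
This gives a 7×9 integer matrix of rank 6; reducing to Smith normal form yields diagonal entries (1,1,1,1,1,1).

Now H_k = ker ∂_k / im ∂_{k+1}, so:

  H_0: rank C_0 − rank ∂_1 = 7 − 6 = 1, and the invariant factors of ∂_1 are all 1, so H_0 = Z.
  H_1: rank ker ∂_1 − rank ∂_2 = (9 − 6) − 0 = 3, and there is no ∂_2, so H_1 = Z^3.

As a check, the Euler characteristic is 7 − 9 = -2, which agrees with 1 − 3 = -2.

H_0 = Z,  H_1 = Z^3.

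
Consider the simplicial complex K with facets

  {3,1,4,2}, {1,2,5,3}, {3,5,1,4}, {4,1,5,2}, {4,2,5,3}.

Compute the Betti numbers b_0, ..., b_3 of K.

b_0 = 1, b_1 = 0, b_2 = 0, b_3 = 1.

Take the total order 1 < 2 < 3 < 4 < 5 on the vertex set. Then K (dimension 3) consists of the simplices:

  0-simplices (5): [1], [2], [3], [4], [5]
  1-simplices (10): [1,2], [1,3], [1,4], [1,5], [2,3], [2,4], [2,5], [3,4], [3,5], [4,5]
  2-simplices (10): [1,2,3], [1,2,4], [1,2,5], [1,3,4], [1,3,5], [1,4,5], [2,3,4], [2,3,5], [2,4,5], [3,4,5]
  3-simplices (5): [1,2,3,4], [1,2,3,5], [1,2,4,5], [1,3,4,5], [2,3,4,5]

giving chain groups C_0 ≅ Z^5, C_1 ≅ Z^10, C_2 ≅ Z^10, C_3 ≅ Z^5.

Boundary ∂_1: C_1 → C_0 is given by ∂[p,q] = [q] − [p].
The 5×10 boundary matrix has rank 4 and Smith normal form diag(1,1,1,1).

Boundary ∂_2: C_2 → C_1 maps a triangle to the signed sum of its edges. For instance
  ∂[1,2,3] = [2,3] − [1,3] + [1,2],
  ∂[1,2,4] = [2,4] − [1,4] + [1,2].
The resulting 10×10 matrix has rank 6, and its Smith normal form has invariant factors (1,1,1,1,1,1).

The boundary map ∂_3: C_3 → C_2 sends each 3-simplex σ to the alternating sum Σ_i (−1)^i (σ with its i-th vertex removed). For instance
  ∂[1,2,3,4] = [2,3,4] − [1,3,4] + [1,2,4] − [1,2,3],
  ∂[1,2,3,5] = [2,3,5] − [1,3,5] + [1,2,5] − [1,2,3].
The resulting 10×5 matrix has rank 4, and its Smith normal form has invariant factors (1,1,1,1).

From H_k ≅ ker(∂_k) / im(∂_{k+1}) we obtain:

  H_0: rank C_0 − rank ∂_1 = 5 − 4 = 1, and the invariant factors of ∂_1 are all 1, so H_0 ≅ Z.
  H_1: rank ker ∂_1 − rank ∂_2 = (10 − 4) − 6 = 0, and the invariant factors of ∂_2 are all 1, so H_1 ≅ 0.
  H_2: rank ker ∂_2 − rank ∂_3 = (10 − 6) − 4 = 0, and the invariant factors of ∂_3 are all 1, so H_2 ≅ 0.
  H_3: rank ker ∂_3 − rank ∂_4 = (5 − 4) − 0 = 1, and there is no ∂_4, so H_3 ≅ Z.

Hence the Betti numbers are b_0 = 1, b_1 = 0, b_2 = 0, b_3 = 1.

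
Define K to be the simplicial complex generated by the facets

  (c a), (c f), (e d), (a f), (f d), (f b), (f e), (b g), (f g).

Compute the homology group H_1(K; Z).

H_1 ≅ Z^3.

Take the total order a < b < c < d < e < f < g on the vertex set. Then K (dimension 1) consists of the simplices:

  0-simplices (7): a, b, c, d, e, f, g
  1-simplices (9): ac, af, bf, bg, cf, de, df, ef, fg

so the chain groups are C_0 ≅ Z^7, C_1 ≅ Z^9.

The boundary map ∂_1: C_1 → C_0 is given by ∂[p,q] = [q] − [p]. For instance
  ∂bf = f − b.
As a 7×9 matrix over Z this has rank 6, with invariant factors (1,1,1,1,1,1).

Now H_k = ker ∂_k / im ∂_{k+1}, so:

  H_1: rank ker ∂_1 − rank ∂_2 = (9 − 6) − 0 = 3, and there is no ∂_2, so H_1 ≅ Z^3.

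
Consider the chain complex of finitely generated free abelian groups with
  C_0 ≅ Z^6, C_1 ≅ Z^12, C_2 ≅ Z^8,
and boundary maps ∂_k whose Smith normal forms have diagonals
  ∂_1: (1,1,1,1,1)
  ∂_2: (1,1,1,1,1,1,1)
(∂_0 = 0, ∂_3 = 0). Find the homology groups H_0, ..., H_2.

H_0: b_0 = 6 − 0 − 5 = 1; torsion from ∂_1 factors > 1: none. So H_0 ≅ Z.
H_1: b_1 = 12 − 5 − 7 = 0; torsion from ∂_2 factors > 1: none. So H_1 ≅ 0.
H_2: b_2 = 8 − 7 − 0 = 1; torsion from ∂_3 factors > 1: none. So H_2 ≅ Z.

H_0 ≅ Z,  H_1 = 0,  H_2 ≅ Z.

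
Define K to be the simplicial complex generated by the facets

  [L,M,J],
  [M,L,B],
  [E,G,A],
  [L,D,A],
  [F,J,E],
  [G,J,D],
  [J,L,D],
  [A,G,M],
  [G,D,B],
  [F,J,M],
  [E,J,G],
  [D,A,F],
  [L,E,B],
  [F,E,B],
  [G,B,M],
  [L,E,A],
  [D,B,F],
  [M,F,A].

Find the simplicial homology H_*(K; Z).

H_0 ≅ Z,  H_1 ≅ Z^2,  H_2 ≅ Z.

We work with the vertex ordering A < B < D < E < F < G < J < L < M. The simplices of K, each written with vertices in increasing order, are:

  0-simplices (9): A, B, D, E, F, G, J, L, M
  1-simplices (27): AD, AE, AF, AG, AL, AM, BD, BE, BF, BG, BL, BM, DF, DG, DJ, DL, EF, EG, EJ, EL, FJ, FM, GJ, GM, JL, JM, LM
  2-simplices (18): ADF, ADL, AEG, AEL, AFM, AGM, BDF, BDG, BEF, BEL, BGM, BLM, DGJ, DJL, EFJ, EGJ, FJM, JLM

Hence C_0 ≅ Z^9, C_1 ≅ Z^27, C_2 ≅ Z^18.

∂_1: C_1 → C_0 sends each edge [p,q] (with p < q) to q − p.
The resulting 9×27 matrix has rank 8, and its Smith normal form has invariant factors (1,1,1,1,1,1,1,1).

∂_2: C_2 → C_1 acts by ∂[p,q,r] = [q,r] − [p,r] + [p,q]. For instance
  ∂AFM = FM − AM + AF,
  ∂BDG = DG − BG + BD.
The 27×18 boundary matrix has rank 17 and Smith normal form diag(1,1,1,1,1,1,1,1,1,1,1,1,1,1,1,1,1).

Computing H_k = (kernel of ∂_k) / (image of ∂_{k+1}):

  H_0: rank C_0 − rank ∂_1 = 9 − 8 = 1, and the invariant factors of ∂_1 are all 1, so H_0 ≅ Z.
  H_1: rank ker ∂_1 − rank ∂_2 = (27 − 8) − 17 = 2, and the invariant factors of ∂_2 are all 1, so H_1 ≅ Z^2.
  H_2: rank ker ∂_2 − rank ∂_3 = (18 − 17) − 0 = 1, and there is no ∂_3, so H_2 ≅ Z.

(K is a triangulation of the torus T^2.)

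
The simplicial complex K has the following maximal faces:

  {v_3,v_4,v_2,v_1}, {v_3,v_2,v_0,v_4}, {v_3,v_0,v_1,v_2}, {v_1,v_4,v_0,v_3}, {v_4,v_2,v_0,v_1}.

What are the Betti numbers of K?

b_0 = 1, b_1 = 0, b_2 = 0, b_3 = 1.

Order the vertices as v_0 < v_1 < v_2 < v_3 < v_4. Listing each simplex with vertices in this order, K has dimension 3 with simplices:

  0-simplices (5): [v_0], [v_1], [v_2], [v_3], [v_4]
  1-simplices (10): [v_0,v_1], [v_0,v_2], [v_0,v_3], [v_0,v_4], [v_1,v_2], [v_1,v_3], [v_1,v_4], [v_2,v_3], [v_2,v_4], [v_3,v_4]
  2-simplices (10): [v_0,v_1,v_2], [v_0,v_1,v_3], [v_0,v_1,v_4], [v_0,v_2,v_3], [v_0,v_2,v_4], [v_0,v_3,v_4], [v_1,v_2,v_3], [v_1,v_2,v_4], [v_1,v_3,v_4], [v_2,v_3,v_4]
  3-simplices (5): [v_0,v_1,v_2,v_3], [v_0,v_1,v_2,v_4], [v_0,v_1,v_3,v_4], [v_0,v_2,v_3,v_4], [v_1,v_2,v_3,v_4]

giving chain groups C_0 ≅ Z^5, C_1 ≅ Z^10, C_2 ≅ Z^10, C_3 ≅ Z^5.

Boundary ∂_1: C_1 → C_0 is given by ∂[p,q] = [q] − [p].
As a 5×10 matrix over Z this has rank 4, with invariant factors (1,1,1,1).

The boundary map ∂_2: C_2 → C_1 acts by ∂[p,q,r] = [q,r] − [p,r] + [p,q]. For instance
  ∂[v_0,v_1,v_2] = [v_1,v_2] − [v_0,v_2] + [v_0,v_1],
  ∂[v_0,v_3,v_4] = [v_3,v_4] − [v_0,v_4] + [v_0,v_3].
This gives a 10×10 integer matrix of rank 6; reducing to Smith normal form yields diagonal entries (1,1,1,1,1,1).

∂_3: C_3 → C_2 sends each 3-simplex σ to the alternating sum Σ_i (−1)^i (σ with its i-th vertex removed). For instance
  ∂[v_0,v_1,v_2,v_3] = [v_1,v_2,v_3] − [v_0,v_2,v_3] + [v_0,v_1,v_3] − [v_0,v_1,v_2],
  ∂[v_0,v_2,v_3,v_4] = [v_2,v_3,v_4] − [v_0,v_3,v_4] + [v_0,v_2,v_4] − [v_0,v_2,v_3].
The 10×5 boundary matrix has rank 4 and Smith normal form diag(1,1,1,1).

Now H_k = ker ∂_k / im ∂_{k+1}, so:

  H_0: rank C_0 − rank ∂_1 = 5 − 4 = 1, and the invariant factors of ∂_1 are all 1, so H_0 ≅ Z.
  H_1: rank ker ∂_1 − rank ∂_2 = (10 − 4) − 6 = 0, and the invariant factors of ∂_2 are all 1, so H_1 ≅ 0.
  H_2: rank ker ∂_2 − rank ∂_3 = (10 − 6) − 4 = 0, and the invariant factors of ∂_3 are all 1, so H_2 ≅ 0.
  H_3: rank ker ∂_3 − rank ∂_4 = (5 − 4) − 0 = 1, and there is no ∂_4, so H_3 ≅ Z.

Hence the Betti numbers are b_0 = 1, b_1 = 0, b_2 = 0, b_3 = 1.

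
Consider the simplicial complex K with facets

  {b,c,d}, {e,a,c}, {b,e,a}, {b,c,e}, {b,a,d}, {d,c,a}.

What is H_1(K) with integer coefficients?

H_1 = 0.

Fix the vertex order a < b < c < d < e and write every simplex with vertices in increasing order. Then dim K = 2 and the simplices of K are:

  0-simplices (5): a, b, c, d, e
  1-simplices (9): ab, ac, ad, ae, bc, bd, be, cd, ce
  2-simplices (6): abd, abe, acd, ace, bcd, bce

so the chain groups are C_0 ≅ Z^5, C_1 ≅ Z^9, C_2 ≅ Z^6.

∂_1: C_1 → C_0 is given by ∂[p,q] = [q] − [p]. For instance
  ∂ac = c − a.
As a 5×9 matrix over Z this has rank 4, with invariant factors (1,1,1,1).

∂_2: C_2 → C_1 maps a triangle to the signed sum of its edges. For instance
  ∂bcd = cd − bd + bc,
  ∂abe = be − ae + ab.
As a 9×6 matrix over Z this has rank 5, with invariant factors (1,1,1,1,1).

Now H_k = ker ∂_k / im ∂_{k+1}, so:

  H_1: rank ker ∂_1 − rank ∂_2 = (9 − 4) − 5 = 0, and the invariant factors of ∂_2 are all 1, so H_1 ≅ 0.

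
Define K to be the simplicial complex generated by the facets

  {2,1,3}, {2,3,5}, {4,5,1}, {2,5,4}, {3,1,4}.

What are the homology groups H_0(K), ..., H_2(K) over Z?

H_0 = Z,  H_1 = Z,  H_2 = 0.

We work with the vertex ordering 1 < 2 < 3 < 4 < 5. The simplices of K, each written with vertices in increasing order, are:

  0-simplices (5): [1], [2], [3], [4], [5]
  1-simplices (10): [1,2], [1,3], [1,4], [1,5], [2,3], [2,4], [2,5], [3,4], [3,5], [4,5]
  2-simplices (5): [1,2,3], [1,3,4], [1,4,5], [2,3,5], [2,4,5]

giving chain groups C_0 ≅ Z^5, C_1 ≅ Z^10, C_2 ≅ Z^5.

Boundary ∂_1: C_1 → C_0 maps an edge to its endpoints' difference, ∂[p,q] = q − p. For instance
  ∂[1,5] = [5] − [1].
As a 5×10 matrix over Z this has rank 4, with invariant factors (1,1,1,1).

The boundary map ∂_2: C_2 → C_1 acts by ∂[p,q,r] = [q,r] − [p,r] + [p,q]. For instance
  ∂[1,3,4] = [3,4] − [1,4] + [1,3],
  ∂[1,2,3] = [2,3] − [1,3] + [1,2].
This gives a 10×5 integer matrix of rank 5; reducing to Smith normal form yields diagonal entries (1,1,1,1,1).

Reading off H_k = ker ∂_k / im ∂_{k+1}:

  H_0: rank C_0 − rank ∂_1 = 5 − 4 = 1, and the invariant factors of ∂_1 are all 1, so H_0 ≅ Z.
  H_1: rank ker ∂_1 − rank ∂_2 = (10 − 4) − 5 = 1, and the invariant factors of ∂_2 are all 1, so H_1 ≅ Z.
  H_2: rank ker ∂_2 − rank ∂_3 = (5 − 5) − 0 = 0, and there is no ∂_3, so H_2 ≅ 0.

As a check, the Euler characteristic is 5 − 10 + 5 = 0, which agrees with 1 − 1 + 0 = 0.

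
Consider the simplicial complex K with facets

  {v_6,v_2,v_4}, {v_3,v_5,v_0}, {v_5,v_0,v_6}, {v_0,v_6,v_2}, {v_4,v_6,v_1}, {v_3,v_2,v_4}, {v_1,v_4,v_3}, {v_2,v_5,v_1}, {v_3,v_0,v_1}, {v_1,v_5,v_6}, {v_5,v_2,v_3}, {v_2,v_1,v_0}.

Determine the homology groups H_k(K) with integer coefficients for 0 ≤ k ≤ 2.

H_0 ≅ Z,  H_1 ≅ Z/2,  H_2 = 0.

Order the vertices as v_0 < v_1 < v_2 < v_3 < v_4 < v_5 < v_6. Listing each simplex with vertices in this order, K has dimension 2 with simplices:

  0-simplices (7): [v_0], [v_1], [v_2], [v_3], [v_4], [v_5], [v_6]
  1-simplices (18): (18 of them)
  2-simplices (12): (12 of them)

so the chain groups are C_0 ≅ Z^7, C_1 ≅ Z^18, C_2 ≅ Z^12.

Boundary ∂_1: C_1 → C_0 maps an edge to its endpoints' difference, ∂[p,q] = q − p. For instance
  ∂[v_1,v_3] = [v_3] − [v_1].
The resulting 7×18 matrix has rank 6, and its Smith normal form has invariant factors (1,1,1,1,1,1).

The boundary map ∂_2: C_2 → C_1 sends each 2-simplex [p,q,r] to [q,r] − [p,r] + [p,q]. For instance
  ∂[v_0,v_1,v_2] = [v_1,v_2] − [v_0,v_2] + [v_0,v_1],
  ∂[v_2,v_3,v_5] = [v_3,v_5] − [v_2,v_5] + [v_2,v_3].
As a 18×12 matrix over Z this has rank 12, with invariant factors (1,1,1,1,1,1,1,1,1,1,1,2).

Computing H_k = (kernel of ∂_k) / (image of ∂_{k+1}):

  H_0: rank C_0 − rank ∂_1 = 7 − 6 = 1, and the invariant factors of ∂_1 are all 1, so H_0 ≅ Z.
  H_1: rank ker ∂_1 − rank ∂_2 = (18 − 6) − 12 = 0, and ∂_2 has invariant factor 2 > 1, so H_1 ≅ Z/2.
  H_2: rank ker ∂_2 − rank ∂_3 = (12 − 12) − 0 = 0, and there is no ∂_3, so H_2 ≅ 0.

As a check, the Euler characteristic is 7 − 18 + 12 = 1, which agrees with 1 − 0 + 0 = 1.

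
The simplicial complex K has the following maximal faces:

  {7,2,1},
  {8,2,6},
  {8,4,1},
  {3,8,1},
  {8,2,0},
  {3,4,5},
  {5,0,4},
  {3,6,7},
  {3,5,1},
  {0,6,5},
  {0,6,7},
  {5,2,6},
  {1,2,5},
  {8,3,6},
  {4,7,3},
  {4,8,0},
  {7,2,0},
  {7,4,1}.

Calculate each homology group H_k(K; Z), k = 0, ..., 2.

H_0 = Z,  H_1 = Z ⊕ Z/2,  H_2 = 0.

K has 9 vertices, 27 edges, 18 triangles.
rank ∂_0 = 0, rank ∂_1 = 8 ⇒ b_0 = 9 − 0 − 8 = 1; all invariant factors of ∂_1 are 1 so no torsion. So H_0 ≅ Z.
rank ∂_1 = 8, rank ∂_2 = 18 ⇒ b_1 = 27 − 8 − 18 = 1; ∂_2 has invariant factor(s) [2] giving torsion. So H_1 ≅ Z ⊕ Z/2.
rank ∂_2 = 18, rank ∂_3 = 0 ⇒ b_2 = 18 − 18 − 0 = 0. So H_2 ≅ 0.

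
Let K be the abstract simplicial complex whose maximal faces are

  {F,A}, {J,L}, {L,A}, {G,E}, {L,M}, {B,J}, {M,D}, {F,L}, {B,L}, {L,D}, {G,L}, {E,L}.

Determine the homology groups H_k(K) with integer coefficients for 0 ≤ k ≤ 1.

Order the vertices as A < B < D < E < F < G < J < L < M. Listing each simplex with vertices in this order, K has dimension 1 with simplices:

  0-simplices (9): A, B, D, E, F, G, J, L, M
  1-simplices (12): AF, AL, BJ, BL, DL, DM, EG, EL, FL, GL, JL, LM

so the chain groups are C_0 ≅ Z^9, C_1 ≅ Z^12.

Boundary ∂_1: C_1 → C_0 maps an edge to its endpoints' difference, ∂[p,q] = q − p. For instance
  ∂DM = M − D.
As a 9×12 matrix over Z this has rank 8, with invariant factors (1,1,1,1,1,1,1,1).

From H_k ≅ ker(∂_k) / im(∂_{k+1}) we obtain:

  H_0: rank C_0 − rank ∂_1 = 9 − 8 = 1, and the invariant factors of ∂_1 are all 1, so H_0 ≅ Z.
  H_1: rank ker ∂_1 − rank ∂_2 = (12 − 8) − 0 = 4, and there is no ∂_2, so H_1 ≅ Z^4.

As a check, the Euler characteristic is 9 − 12 = -3, which agrees with 1 − 4 = -3.

H_0 ≅ Z,  H_1 ≅ Z^4.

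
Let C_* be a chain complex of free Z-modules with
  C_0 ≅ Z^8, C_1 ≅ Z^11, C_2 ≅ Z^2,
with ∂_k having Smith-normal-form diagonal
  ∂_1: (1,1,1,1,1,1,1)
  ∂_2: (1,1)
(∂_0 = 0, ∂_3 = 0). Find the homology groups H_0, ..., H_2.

H_0: b_0 = 8 − 0 − 7 = 1; torsion from ∂_1 factors > 1: none. So H_0 ≅ Z.
H_1: b_1 = 11 − 7 − 2 = 2; torsion from ∂_2 factors > 1: none. So H_1 ≅ Z^2.
H_2: b_2 = 2 − 2 − 0 = 0; torsion from ∂_3 factors > 1: none. So H_2 ≅ 0.

H_0 ≅ Z,  H_1 ≅ Z^2,  H_2 = 0.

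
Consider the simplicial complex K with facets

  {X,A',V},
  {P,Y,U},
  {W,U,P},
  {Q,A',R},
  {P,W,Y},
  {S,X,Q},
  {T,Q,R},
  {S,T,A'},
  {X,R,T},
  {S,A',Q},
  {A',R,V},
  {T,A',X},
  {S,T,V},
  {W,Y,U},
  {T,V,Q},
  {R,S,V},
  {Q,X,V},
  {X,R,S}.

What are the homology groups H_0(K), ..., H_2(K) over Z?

H_0 = Z^2,  H_1 = Z^2,  H_2 = Z^2.

Fix the vertex order P < Q < R < S < T < U < V < W < X < Y < A' and write every simplex with vertices in increasing order. Then dim K = 2 and the simplices of K are:

  0-simplices (11): [P], [Q], [R], [S], [T], [U], [V], [W], [X], [Y], [A']
  1-simplices (27): (27 of them)
  2-simplices (18): (18 of them)

Hence C_0 ≅ Z^11, C_1 ≅ Z^27, C_2 ≅ Z^18.

∂_1: C_1 → C_0 sends each edge [p,q] (with p < q) to q − p. For instance
  ∂[U,Y] = [Y] − [U].
The 11×27 boundary matrix has rank 9 and Smith normal form diag(1,1,1,1,1,1,1,1,1).

∂_2: C_2 → C_1 sends each 2-simplex [p,q,r] to [q,r] − [p,r] + [p,q]. For instance
  ∂[R,T,X] = [T,X] − [R,X] + [R,T],
  ∂[V,X,A'] = [X,A'] − [V,A'] + [V,X].
As a 27×18 matrix over Z this has rank 16, with invariant factors (1,1,1,1,1,1,1,1,1,1,1,1,1,1,1,1).

Reading off H_k = ker ∂_k / im ∂_{k+1}:

  H_0: rank C_0 − rank ∂_1 = 11 − 9 = 2, and the invariant factors of ∂_1 are all 1, so H_0 ≅ Z^2.
  H_1: rank ker ∂_1 − rank ∂_2 = (27 − 9) − 16 = 2, and the invariant factors of ∂_2 are all 1, so H_1 ≅ Z^2.
  H_2: rank ker ∂_2 − rank ∂_3 = (18 − 16) − 0 = 2, and there is no ∂_3, so H_2 ≅ Z^2.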